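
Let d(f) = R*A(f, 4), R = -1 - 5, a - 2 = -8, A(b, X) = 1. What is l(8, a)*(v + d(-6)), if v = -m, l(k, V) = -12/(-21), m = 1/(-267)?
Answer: -6404/1869 ≈ -3.4264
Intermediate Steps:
m = -1/267 ≈ -0.0037453
a = -6 (a = 2 - 8 = -6)
R = -6
d(f) = -6 (d(f) = -6*1 = -6)
l(k, V) = 4/7 (l(k, V) = -12*(-1/21) = 4/7)
v = 1/267 (v = -1*(-1/267) = 1/267 ≈ 0.0037453)
l(8, a)*(v + d(-6)) = 4*(1/267 - 6)/7 = (4/7)*(-1601/267) = -6404/1869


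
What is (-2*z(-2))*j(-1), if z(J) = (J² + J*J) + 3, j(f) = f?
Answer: 22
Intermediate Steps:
z(J) = 3 + 2*J² (z(J) = (J² + J²) + 3 = 2*J² + 3 = 3 + 2*J²)
(-2*z(-2))*j(-1) = -2*(3 + 2*(-2)²)*(-1) = -2*(3 + 2*4)*(-1) = -2*(3 + 8)*(-1) = -2*11*(-1) = -22*(-1) = 22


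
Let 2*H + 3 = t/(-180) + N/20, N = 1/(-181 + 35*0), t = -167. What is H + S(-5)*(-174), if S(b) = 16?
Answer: -90736481/32580 ≈ -2785.0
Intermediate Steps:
N = -1/181 (N = 1/(-181 + 0) = 1/(-181) = -1/181 ≈ -0.0055249)
H = -33761/32580 (H = -3/2 + (-167/(-180) - 1/181/20)/2 = -3/2 + (-167*(-1/180) - 1/181*1/20)/2 = -3/2 + (167/180 - 1/3620)/2 = -3/2 + (½)*(15109/16290) = -3/2 + 15109/32580 = -33761/32580 ≈ -1.0362)
H + S(-5)*(-174) = -33761/32580 + 16*(-174) = -33761/32580 - 2784 = -90736481/32580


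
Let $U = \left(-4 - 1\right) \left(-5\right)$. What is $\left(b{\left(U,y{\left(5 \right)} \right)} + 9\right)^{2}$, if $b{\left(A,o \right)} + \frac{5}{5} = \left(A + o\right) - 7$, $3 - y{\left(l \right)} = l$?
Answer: $576$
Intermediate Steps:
$U = 25$ ($U = \left(-5\right) \left(-5\right) = 25$)
$y{\left(l \right)} = 3 - l$
$b{\left(A,o \right)} = -8 + A + o$ ($b{\left(A,o \right)} = -1 - \left(7 - A - o\right) = -1 + \left(-7 + A + o\right) = -8 + A + o$)
$\left(b{\left(U,y{\left(5 \right)} \right)} + 9\right)^{2} = \left(\left(-8 + 25 + \left(3 - 5\right)\right) + 9\right)^{2} = \left(\left(-8 + 25 - 2\right) + 9\right)^{2} = \left(15 + 9\right)^{2} = 24^{2} = 576$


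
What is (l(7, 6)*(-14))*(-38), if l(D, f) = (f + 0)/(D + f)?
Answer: 3192/13 ≈ 245.54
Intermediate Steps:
l(D, f) = f/(D + f)
(l(7, 6)*(-14))*(-38) = ((6/(7 + 6))*(-14))*(-38) = ((6/13)*(-14))*(-38) = -84/13*(-38) = 3192/13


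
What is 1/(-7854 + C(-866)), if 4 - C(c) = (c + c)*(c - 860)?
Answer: -1/2997282 ≈ -3.3364e-7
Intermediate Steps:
C(c) = 4 - 2*c*(-860 + c) (C(c) = 4 - (c + c)*(c - 860) = 4 - 2*c*(-860 + c))
1/(-7854 + C(-866)) = 1/(-7854 + (4 - 2*(-866)**2 + 1720*(-866))) = 1/(-7854 + (4 - 2*749956 - 1489520)) = 1/(-7854 + (4 - 1499912 - 1489520)) = 1/(-7854 - 2989428) = 1/(-2997282) = -1/2997282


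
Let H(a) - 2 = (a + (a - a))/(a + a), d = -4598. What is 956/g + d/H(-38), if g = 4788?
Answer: -11006417/5985 ≈ -1839.0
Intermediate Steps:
H(a) = 5/2 (H(a) = 2 + (a + (a - a))/(a + a) = 2 + (a + 0)/((2*a)) = 2 + a*(1/(2*a)) = 2 + 1/2 = 5/2)
956/g + d/H(-38) = 956/4788 - 4598/5/2 = 956*(1/4788) - 4598*2/5 = 239/1197 - 9196/5 = -11006417/5985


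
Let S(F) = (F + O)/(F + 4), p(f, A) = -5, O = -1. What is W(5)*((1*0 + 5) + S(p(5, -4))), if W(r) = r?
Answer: 55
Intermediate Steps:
S(F) = (-1 + F)/(4 + F) (S(F) = (F - 1)/(F + 4) = (-1 + F)/(4 + F))
W(5)*((1*0 + 5) + S(p(5, -4))) = 5*((1*0 + 5) + (-1 - 5)/(4 - 5)) = 5*((0 + 5) - 6/(-1)) = 5*(5 - 1*(-6)) = 5*(5 + 6) = 5*11 = 55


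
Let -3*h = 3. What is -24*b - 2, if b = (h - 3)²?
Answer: -386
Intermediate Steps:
h = -1 (h = -⅓*3 = -1)
b = 16 (b = (-1 - 3)² = (-4)² = 16)
-24*b - 2 = -24*16 - 2 = -384 - 2 = -386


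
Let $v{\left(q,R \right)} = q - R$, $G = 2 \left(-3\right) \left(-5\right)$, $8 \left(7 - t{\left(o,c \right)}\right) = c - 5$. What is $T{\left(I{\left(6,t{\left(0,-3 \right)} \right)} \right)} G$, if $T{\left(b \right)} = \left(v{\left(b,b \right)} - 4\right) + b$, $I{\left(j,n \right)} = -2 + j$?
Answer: $0$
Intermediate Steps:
$t{\left(o,c \right)} = \frac{61}{8} - \frac{c}{8}$ ($t{\left(o,c \right)} = 7 - \frac{c - 5}{8} = 7 - \frac{-5 + c}{8} = 7 - \left(- \frac{5}{8} + \frac{c}{8}\right) = \frac{61}{8} - \frac{c}{8}$)
$G = 30$ ($G = \left(-6\right) \left(-5\right) = 30$)
$T{\left(b \right)} = -4 + b$ ($T{\left(b \right)} = \left(\left(b - b\right) - 4\right) + b = \left(0 - 4\right) + b = -4 + b$)
$T{\left(I{\left(6,t{\left(0,-3 \right)} \right)} \right)} G = \left(-4 + \left(-2 + 6\right)\right) 30 = \left(-4 + 4\right) 30 = 0 \cdot 30 = 0$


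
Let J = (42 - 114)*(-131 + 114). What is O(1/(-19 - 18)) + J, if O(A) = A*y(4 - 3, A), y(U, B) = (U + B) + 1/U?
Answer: 1675583/1369 ≈ 1223.9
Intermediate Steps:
y(U, B) = B + U + 1/U (y(U, B) = (B + U) + 1/U = B + U + 1/U)
O(A) = A*(2 + A) (O(A) = A*(A + (4 - 3) + 1/(4 - 3)) = A*(A + 1 + 1/1) = A*(A + 1 + 1) = A*(2 + A))
J = 1224 (J = -72*(-17) = 1224)
O(1/(-19 - 18)) + J = (2 + 1/(-19 - 18))/(-19 - 18) + 1224 = (2 + 1/(-37))/(-37) + 1224 = -(2 - 1/37)/37 + 1224 = -1/37*73/37 + 1224 = -73/1369 + 1224 = 1675583/1369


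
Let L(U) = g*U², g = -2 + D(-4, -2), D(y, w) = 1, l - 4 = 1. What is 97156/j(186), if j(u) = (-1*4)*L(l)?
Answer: 24289/25 ≈ 971.56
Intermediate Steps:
l = 5 (l = 4 + 1 = 5)
g = -1 (g = -2 + 1 = -1)
L(U) = -U²
j(u) = 100 (j(u) = (-1*4)*(-1*5²) = -(-4)*25 = -4*(-25) = 100)
97156/j(186) = 97156/100 = 97156*(1/100) = 24289/25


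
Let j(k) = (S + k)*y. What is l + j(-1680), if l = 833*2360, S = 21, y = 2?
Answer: 1962562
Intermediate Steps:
l = 1965880
j(k) = 42 + 2*k (j(k) = (21 + k)*2 = 42 + 2*k)
l + j(-1680) = 1965880 + (42 + 2*(-1680)) = 1965880 + (42 - 3360) = 1965880 - 3318 = 1962562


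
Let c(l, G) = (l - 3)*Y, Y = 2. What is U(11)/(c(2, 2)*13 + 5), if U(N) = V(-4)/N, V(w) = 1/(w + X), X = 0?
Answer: 1/924 ≈ 0.0010823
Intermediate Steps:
V(w) = 1/w (V(w) = 1/(w + 0) = 1/w)
U(N) = -1/(4*N) (U(N) = 1/((-4)*N) = -1/(4*N))
c(l, G) = -6 + 2*l (c(l, G) = (l - 3)*2 = (-3 + l)*2 = -6 + 2*l)
U(11)/(c(2, 2)*13 + 5) = (-1/4/11)/((-6 + 2*2)*13 + 5) = (-1/4*1/11)/((-6 + 4)*13 + 5) = -1/(44*(-2*13 + 5)) = -1/(44*(-26 + 5)) = -1/44/(-21) = -1/44*(-1/21) = 1/924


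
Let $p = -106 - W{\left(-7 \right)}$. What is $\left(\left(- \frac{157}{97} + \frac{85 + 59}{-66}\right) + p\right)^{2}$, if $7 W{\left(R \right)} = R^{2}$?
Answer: $\frac{15531639876}{1138489} \approx 13642.0$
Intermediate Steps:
$W{\left(R \right)} = \frac{R^{2}}{7}$
$p = -113$ ($p = -106 - \frac{\left(-7\right)^{2}}{7} = -106 - \frac{1}{7} \cdot 49 = -106 - 7 = -113$)
$\left(\left(- \frac{157}{97} + \frac{85 + 59}{-66}\right) + p\right)^{2} = \left(\left(- \frac{157}{97} + \frac{85 + 59}{-66}\right) - 113\right)^{2} = \left(\left(\left(-157\right) \frac{1}{97} + 144 \left(- \frac{1}{66}\right)\right) - 113\right)^{2} = \left(\left(- \frac{157}{97} - \frac{24}{11}\right) - 113\right)^{2} = \left(- \frac{4055}{1067} - 113\right)^{2} = \left(- \frac{124626}{1067}\right)^{2} = \frac{15531639876}{1138489}$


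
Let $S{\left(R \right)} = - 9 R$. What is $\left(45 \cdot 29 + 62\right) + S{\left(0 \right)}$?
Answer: $1367$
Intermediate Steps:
$\left(45 \cdot 29 + 62\right) + S{\left(0 \right)} = \left(45 \cdot 29 + 62\right) - 0 = \left(1305 + 62\right) + 0 = 1367 + 0 = 1367$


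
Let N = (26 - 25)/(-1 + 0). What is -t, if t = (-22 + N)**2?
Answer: -529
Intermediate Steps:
N = -1 (N = 1/(-1) = 1*(-1) = -1)
t = 529 (t = (-22 - 1)**2 = (-23)**2 = 529)
-t = -1*529 = -529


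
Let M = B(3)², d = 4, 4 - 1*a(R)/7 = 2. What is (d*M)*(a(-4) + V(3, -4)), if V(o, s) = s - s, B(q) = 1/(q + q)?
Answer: 14/9 ≈ 1.5556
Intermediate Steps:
B(q) = 1/(2*q)
a(R) = 14 (a(R) = 28 - 7*2 = 28 - 14 = 14)
V(o, s) = 0
M = 1/36 (M = ((½)/3)² = ((½)*(⅓))² = (⅙)² = 1/36 ≈ 0.027778)
(d*M)*(a(-4) + V(3, -4)) = (4*(1/36))*(14 + 0) = (⅑)*14 = 14/9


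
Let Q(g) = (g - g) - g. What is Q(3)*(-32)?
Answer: 96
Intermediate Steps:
Q(g) = -g (Q(g) = 0 - g = -g)
Q(3)*(-32) = -1*3*(-32) = -3*(-32) = 96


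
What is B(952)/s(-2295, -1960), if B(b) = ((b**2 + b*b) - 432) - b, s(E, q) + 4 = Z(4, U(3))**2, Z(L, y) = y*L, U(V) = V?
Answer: 452806/35 ≈ 12937.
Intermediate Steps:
Z(L, y) = L*y
s(E, q) = 140 (s(E, q) = -4 + (4*3)**2 = -4 + 12**2 = -4 + 144 = 140)
B(b) = -432 - b + 2*b**2 (B(b) = ((b**2 + b**2) - 432) - b = (2*b**2 - 432) - b = (-432 + 2*b**2) - b = -432 - b + 2*b**2)
B(952)/s(-2295, -1960) = (-432 - 1*952 + 2*952**2)/140 = (-432 - 952 + 2*906304)*(1/140) = (-432 - 952 + 1812608)*(1/140) = 1811224*(1/140) = 452806/35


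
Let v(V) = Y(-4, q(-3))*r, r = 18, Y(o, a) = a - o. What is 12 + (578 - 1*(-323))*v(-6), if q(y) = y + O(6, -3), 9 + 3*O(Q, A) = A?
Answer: -48642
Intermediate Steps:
O(Q, A) = -3 + A/3
q(y) = -4 + y (q(y) = y + (-3 + (⅓)*(-3)) = y + (-3 - 1) = y - 4 = -4 + y)
v(V) = -54 (v(V) = ((-4 - 3) - 1*(-4))*18 = (-7 + 4)*18 = -3*18 = -54)
12 + (578 - 1*(-323))*v(-6) = 12 + (578 - 1*(-323))*(-54) = 12 + (578 + 323)*(-54) = 12 + 901*(-54) = 12 - 48654 = -48642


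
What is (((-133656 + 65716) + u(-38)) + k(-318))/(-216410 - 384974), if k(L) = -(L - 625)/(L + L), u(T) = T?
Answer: 43234951/382480224 ≈ 0.11304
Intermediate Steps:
k(L) = -(-625 + L)/(2*L)
(((-133656 + 65716) + u(-38)) + k(-318))/(-216410 - 384974) = (((-133656 + 65716) - 38) + (1/2)*(625 - 1*(-318))/(-318))/(-216410 - 384974) = ((-67940 - 38) + (1/2)*(-1/318)*(625 + 318))/(-601384) = (-67978 + (1/2)*(-1/318)*943)*(-1/601384) = (-67978 - 943/636)*(-1/601384) = -43234951/636*(-1/601384) = 43234951/382480224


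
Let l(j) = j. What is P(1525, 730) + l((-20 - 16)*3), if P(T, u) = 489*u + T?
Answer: 358387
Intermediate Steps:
P(T, u) = T + 489*u
P(1525, 730) + l((-20 - 16)*3) = (1525 + 489*730) + (-20 - 16)*3 = (1525 + 356970) - 36*3 = 358495 - 108 = 358387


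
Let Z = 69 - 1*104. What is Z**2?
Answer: 1225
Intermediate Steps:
Z = -35 (Z = 69 - 104 = -35)
Z**2 = (-35)**2 = 1225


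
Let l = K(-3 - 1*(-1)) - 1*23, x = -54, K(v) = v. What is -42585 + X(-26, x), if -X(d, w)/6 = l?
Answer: -42435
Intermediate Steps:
l = -25 (l = (-3 - 1*(-1)) - 1*23 = (-3 + 1) - 23 = -2 - 23 = -25)
X(d, w) = 150 (X(d, w) = -6*(-25) = 150)
-42585 + X(-26, x) = -42585 + 150 = -42435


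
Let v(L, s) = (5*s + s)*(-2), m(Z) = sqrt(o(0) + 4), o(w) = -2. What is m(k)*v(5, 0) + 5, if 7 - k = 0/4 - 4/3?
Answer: 5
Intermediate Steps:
k = 25/3 (k = 7 - (0/4 - 4/3) = 7 - (0*(1/4) - 4*1/3) = 7 - (0 - 4/3) = 7 - 1*(-4/3) = 7 + 4/3 = 25/3 ≈ 8.3333)
m(Z) = sqrt(2) (m(Z) = sqrt(-2 + 4) = sqrt(2))
v(L, s) = -12*s (v(L, s) = (6*s)*(-2) = -12*s)
m(k)*v(5, 0) + 5 = sqrt(2)*(-12*0) + 5 = sqrt(2)*0 + 5 = 0 + 5 = 5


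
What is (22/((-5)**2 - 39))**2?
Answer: 121/49 ≈ 2.4694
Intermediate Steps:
(22/((-5)**2 - 39))**2 = (22/(25 - 39))**2 = (22/(-14))**2 = (22*(-1/14))**2 = (-11/7)**2 = 121/49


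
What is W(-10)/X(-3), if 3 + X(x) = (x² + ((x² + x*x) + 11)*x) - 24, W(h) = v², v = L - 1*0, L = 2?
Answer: -4/105 ≈ -0.038095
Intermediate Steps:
v = 2 (v = 2 - 1*0 = 2 + 0 = 2)
W(h) = 4 (W(h) = 2² = 4)
X(x) = -27 + x² + x*(11 + 2*x²) (X(x) = -3 + ((x² + ((x² + x*x) + 11)*x) - 24) = -3 + ((x² + ((x² + x²) + 11)*x) - 24) = -3 + ((x² + (2*x² + 11)*x) - 24) = -3 + ((x² + (11 + 2*x²)*x) - 24) = -3 + ((x² + x*(11 + 2*x²)) - 24) = -3 + (-24 + x² + x*(11 + 2*x²)) = -27 + x² + x*(11 + 2*x²))
W(-10)/X(-3) = 4/(-27 + (-3)² + 2*(-3)³ + 11*(-3)) = 4/(-27 + 9 + 2*(-27) - 33) = 4/(-27 + 9 - 54 - 33) = 4/(-105) = 4*(-1/105) = -4/105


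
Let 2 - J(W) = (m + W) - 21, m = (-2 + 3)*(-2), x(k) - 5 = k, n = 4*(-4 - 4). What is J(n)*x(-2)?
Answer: 171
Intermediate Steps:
n = -32 (n = 4*(-8) = -32)
x(k) = 5 + k
m = -2 (m = 1*(-2) = -2)
J(W) = 25 - W (J(W) = 2 - ((-2 + W) - 21) = 2 - (-23 + W) = 2 + (23 - W) = 25 - W)
J(n)*x(-2) = (25 - 1*(-32))*(5 - 2) = (25 + 32)*3 = 57*3 = 171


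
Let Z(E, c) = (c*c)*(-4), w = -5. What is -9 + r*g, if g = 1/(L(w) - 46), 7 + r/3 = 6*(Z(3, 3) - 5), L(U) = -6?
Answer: 291/52 ≈ 5.5962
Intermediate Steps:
Z(E, c) = -4*c**2 (Z(E, c) = c**2*(-4) = -4*c**2)
r = -759 (r = -21 + 3*(6*(-4*3**2 - 5)) = -21 + 3*(6*(-4*9 - 5)) = -21 + 3*(6*(-36 - 5)) = -21 + 3*(6*(-41)) = -21 + 3*(-246) = -21 - 738 = -759)
g = -1/52 (g = 1/(-6 - 46) = 1/(-52) = -1/52 ≈ -0.019231)
-9 + r*g = -9 - 759*(-1/52) = -9 + 759/52 = 291/52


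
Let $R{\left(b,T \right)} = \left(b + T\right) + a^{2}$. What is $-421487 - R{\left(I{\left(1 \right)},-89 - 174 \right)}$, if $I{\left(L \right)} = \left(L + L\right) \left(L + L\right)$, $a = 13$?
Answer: $-421397$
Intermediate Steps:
$I{\left(L \right)} = 4 L^{2}$ ($I{\left(L \right)} = 2 L 2 L = 4 L^{2}$)
$R{\left(b,T \right)} = 169 + T + b$ ($R{\left(b,T \right)} = \left(b + T\right) + 13^{2} = \left(T + b\right) + 169 = 169 + T + b$)
$-421487 - R{\left(I{\left(1 \right)},-89 - 174 \right)} = -421487 - \left(169 - 263 + 4 \cdot 1^{2}\right) = -421487 - \left(169 - 263 + 4 \cdot 1\right) = -421487 - \left(169 - 263 + 4\right) = -421487 - -90 = -421487 + 90 = -421397$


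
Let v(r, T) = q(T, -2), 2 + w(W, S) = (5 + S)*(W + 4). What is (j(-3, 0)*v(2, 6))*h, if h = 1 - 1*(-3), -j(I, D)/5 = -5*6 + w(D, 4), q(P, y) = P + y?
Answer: -320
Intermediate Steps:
w(W, S) = -2 + (4 + W)*(5 + S) (w(W, S) = -2 + (5 + S)*(W + 4) = -2 + (5 + S)*(4 + W) = -2 + (4 + W)*(5 + S))
v(r, T) = -2 + T (v(r, T) = T - 2 = -2 + T)
j(I, D) = -20 - 45*D (j(I, D) = -5*(-5*6 + (18 + 4*4 + 5*D + 4*D)) = -5*(-30 + (18 + 16 + 5*D + 4*D)) = -5*(-30 + (34 + 9*D)) = -5*(4 + 9*D) = -20 - 45*D)
h = 4 (h = 1 + 3 = 4)
(j(-3, 0)*v(2, 6))*h = ((-20 - 45*0)*(-2 + 6))*4 = ((-20 + 0)*4)*4 = -20*4*4 = -80*4 = -320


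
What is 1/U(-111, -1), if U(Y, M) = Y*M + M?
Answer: 1/110 ≈ 0.0090909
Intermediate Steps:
U(Y, M) = M + M*Y (U(Y, M) = M*Y + M = M + M*Y)
1/U(-111, -1) = 1/(-(1 - 111)) = 1/(-1*(-110)) = 1/110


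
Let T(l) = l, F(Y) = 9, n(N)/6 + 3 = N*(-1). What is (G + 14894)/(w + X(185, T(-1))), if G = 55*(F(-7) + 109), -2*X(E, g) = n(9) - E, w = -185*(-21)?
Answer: 42768/8027 ≈ 5.3280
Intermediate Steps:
n(N) = -18 - 6*N (n(N) = -18 + 6*(N*(-1)) = -18 + 6*(-N) = -18 - 6*N)
w = 3885
X(E, g) = 36 + E/2 (X(E, g) = -((-18 - 6*9) - E)/2 = -((-18 - 54) - E)/2 = -(-72 - E)/2 = 36 + E/2)
G = 6490 (G = 55*(9 + 109) = 55*118 = 6490)
(G + 14894)/(w + X(185, T(-1))) = (6490 + 14894)/(3885 + (36 + (½)*185)) = 21384/(3885 + (36 + 185/2)) = 21384/(3885 + 257/2) = 21384/(8027/2) = 21384*(2/8027) = 42768/8027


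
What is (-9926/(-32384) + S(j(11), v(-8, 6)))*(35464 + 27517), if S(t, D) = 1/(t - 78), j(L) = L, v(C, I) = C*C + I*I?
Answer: 19922716749/1084864 ≈ 18364.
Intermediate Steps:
v(C, I) = C² + I²
S(t, D) = 1/(-78 + t)
(-9926/(-32384) + S(j(11), v(-8, 6)))*(35464 + 27517) = (-9926/(-32384) + 1/(-78 + 11))*(35464 + 27517) = (-9926*(-1/32384) + 1/(-67))*62981 = (4963/16192 - 1/67)*62981 = (316329/1084864)*62981 = 19922716749/1084864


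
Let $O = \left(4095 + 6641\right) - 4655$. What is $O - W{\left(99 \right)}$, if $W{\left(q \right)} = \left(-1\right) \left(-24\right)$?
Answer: $6057$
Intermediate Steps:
$W{\left(q \right)} = 24$
$O = 6081$ ($O = 10736 - 4655 = 6081$)
$O - W{\left(99 \right)} = 6081 - 24 = 6057$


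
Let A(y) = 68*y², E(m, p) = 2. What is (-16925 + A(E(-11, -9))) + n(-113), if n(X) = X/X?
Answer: -16652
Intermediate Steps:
n(X) = 1
(-16925 + A(E(-11, -9))) + n(-113) = (-16925 + 68*2²) + 1 = (-16925 + 68*4) + 1 = (-16925 + 272) + 1 = -16653 + 1 = -16652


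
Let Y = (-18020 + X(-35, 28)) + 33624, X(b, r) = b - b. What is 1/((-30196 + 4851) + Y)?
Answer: -1/9741 ≈ -0.00010266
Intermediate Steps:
X(b, r) = 0
Y = 15604 (Y = (-18020 + 0) + 33624 = -18020 + 33624 = 15604)
1/((-30196 + 4851) + Y) = 1/((-30196 + 4851) + 15604) = 1/(-25345 + 15604) = 1/(-9741) = -1/9741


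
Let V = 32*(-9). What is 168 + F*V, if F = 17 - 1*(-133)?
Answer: -43032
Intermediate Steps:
F = 150 (F = 17 + 133 = 150)
V = -288
168 + F*V = 168 + 150*(-288) = 168 - 43200 = -43032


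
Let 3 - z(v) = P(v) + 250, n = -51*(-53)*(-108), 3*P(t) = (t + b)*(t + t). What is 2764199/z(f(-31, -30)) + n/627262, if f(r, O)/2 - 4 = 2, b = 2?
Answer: -866990896927/112593529 ≈ -7700.2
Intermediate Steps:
f(r, O) = 12 (f(r, O) = 8 + 2*2 = 8 + 4 = 12)
P(t) = 2*t*(2 + t)/3 (P(t) = ((t + 2)*(t + t))/3 = ((2 + t)*(2*t))/3 = (2*t*(2 + t))/3 = 2*t*(2 + t)/3)
n = -291924 (n = 2703*(-108) = -291924)
z(v) = -247 - 2*v*(2 + v)/3 (z(v) = 3 - (2*v*(2 + v)/3 + 250) = 3 - (250 + 2*v*(2 + v)/3) = 3 + (-250 - 2*v*(2 + v)/3) = -247 - 2*v*(2 + v)/3)
2764199/z(f(-31, -30)) + n/627262 = 2764199/(-247 - ⅔*12*(2 + 12)) - 291924/627262 = 2764199/(-247 - ⅔*12*14) - 291924*1/627262 = 2764199/(-247 - 112) - 145962/313631 = 2764199/(-359) - 145962/313631 = 2764199*(-1/359) - 145962/313631 = -2764199/359 - 145962/313631 = -866990896927/112593529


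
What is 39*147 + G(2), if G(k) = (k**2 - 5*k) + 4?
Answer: 5731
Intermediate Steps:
G(k) = 4 + k**2 - 5*k
39*147 + G(2) = 39*147 + (4 + 2**2 - 5*2) = 5733 + (4 + 4 - 10) = 5733 - 2 = 5731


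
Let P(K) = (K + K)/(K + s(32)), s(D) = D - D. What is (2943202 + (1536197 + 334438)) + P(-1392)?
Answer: 4813839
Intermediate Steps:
s(D) = 0
P(K) = 2 (P(K) = (K + K)/(K + 0) = (2*K)/K = 2)
(2943202 + (1536197 + 334438)) + P(-1392) = (2943202 + (1536197 + 334438)) + 2 = (2943202 + 1870635) + 2 = 4813837 + 2 = 4813839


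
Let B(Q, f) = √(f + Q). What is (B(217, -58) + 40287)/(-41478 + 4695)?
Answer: -13429/12261 - √159/36783 ≈ -1.0956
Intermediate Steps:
B(Q, f) = √(Q + f)
(B(217, -58) + 40287)/(-41478 + 4695) = (√(217 - 58) + 40287)/(-41478 + 4695) = (√159 + 40287)/(-36783) = (40287 + √159)*(-1/36783) = -13429/12261 - √159/36783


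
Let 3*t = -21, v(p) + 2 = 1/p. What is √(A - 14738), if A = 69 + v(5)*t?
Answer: I*√366410/5 ≈ 121.06*I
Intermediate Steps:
v(p) = -2 + 1/p
t = -7 (t = (⅓)*(-21) = -7)
A = 408/5 (A = 69 + (-2 + 1/5)*(-7) = 69 + (-2 + ⅕)*(-7) = 69 - 9/5*(-7) = 69 + 63/5 = 408/5 ≈ 81.600)
√(A - 14738) = √(408/5 - 14738) = √(-73282/5) = I*√366410/5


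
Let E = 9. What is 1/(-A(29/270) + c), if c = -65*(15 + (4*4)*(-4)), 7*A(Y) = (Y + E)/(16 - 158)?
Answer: 268380/854792759 ≈ 0.00031397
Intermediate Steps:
A(Y) = -9/994 - Y/994 (A(Y) = ((Y + 9)/(16 - 158))/7 = ((9 + Y)/(-142))/7 = ((9 + Y)*(-1/142))/7 = (-9/142 - Y/142)/7 = -9/994 - Y/994)
c = 3185 (c = -65*(15 + 16*(-4)) = -65*(15 - 64) = -65*(-49) = 3185)
1/(-A(29/270) + c) = 1/(-(-9/994 - 29/(994*270)) + 3185) = 1/(-(-9/994 - 1/994*29/270) + 3185) = 1/(-(-9/994 - 29/268380) + 3185) = 1/(-1*(-2459/268380) + 3185) = 1/(2459/268380 + 3185) = 1/(854792759/268380) = 268380/854792759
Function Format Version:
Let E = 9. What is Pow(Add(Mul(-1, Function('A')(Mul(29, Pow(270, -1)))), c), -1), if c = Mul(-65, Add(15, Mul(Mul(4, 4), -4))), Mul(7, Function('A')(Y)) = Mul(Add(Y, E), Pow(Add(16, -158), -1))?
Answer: Rational(268380, 854792759) ≈ 0.00031397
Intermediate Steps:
Function('A')(Y) = Add(Rational(-9, 994), Mul(Rational(-1, 994), Y)) (Function('A')(Y) = Mul(Rational(1, 7), Mul(Add(Y, 9), Pow(Add(16, -158), -1))) = Mul(Rational(1, 7), Mul(Add(9, Y), Pow(-142, -1))) = Mul(Rational(1, 7), Mul(Add(9, Y), Rational(-1, 142))) = Mul(Rational(1, 7), Add(Rational(-9, 142), Mul(Rational(-1, 142), Y))) = Add(Rational(-9, 994), Mul(Rational(-1, 994), Y)))
c = 3185 (c = Mul(-65, Add(15, Mul(16, -4))) = Mul(-65, Add(15, -64)) = Mul(-65, -49) = 3185)
Pow(Add(Mul(-1, Function('A')(Mul(29, Pow(270, -1)))), c), -1) = Pow(Add(Mul(-1, Add(Rational(-9, 994), Mul(Rational(-1, 994), Mul(29, Pow(270, -1))))), 3185), -1) = Pow(Add(Mul(-1, Add(Rational(-9, 994), Mul(Rational(-1, 994), Mul(29, Rational(1, 270))))), 3185), -1) = Pow(Add(Mul(-1, Add(Rational(-9, 994), Mul(Rational(-1, 994), Rational(29, 270)))), 3185), -1) = Pow(Add(Mul(-1, Add(Rational(-9, 994), Rational(-29, 268380))), 3185), -1) = Pow(Add(Mul(-1, Rational(-2459, 268380)), 3185), -1) = Pow(Add(Rational(2459, 268380), 3185), -1) = Pow(Rational(854792759, 268380), -1) = Rational(268380, 854792759)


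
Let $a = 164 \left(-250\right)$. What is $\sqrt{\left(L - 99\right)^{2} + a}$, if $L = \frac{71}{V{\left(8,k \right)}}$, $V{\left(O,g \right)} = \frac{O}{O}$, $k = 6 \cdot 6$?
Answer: $2 i \sqrt{10054} \approx 200.54 i$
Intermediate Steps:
$k = 36$
$V{\left(O,g \right)} = 1$
$a = -41000$
$L = 71$ ($L = \frac{71}{1} = 71 \cdot 1 = 71$)
$\sqrt{\left(L - 99\right)^{2} + a} = \sqrt{\left(71 - 99\right)^{2} - 41000} = \sqrt{\left(-28\right)^{2} - 41000} = \sqrt{784 - 41000} = \sqrt{-40216} = 2 i \sqrt{10054}$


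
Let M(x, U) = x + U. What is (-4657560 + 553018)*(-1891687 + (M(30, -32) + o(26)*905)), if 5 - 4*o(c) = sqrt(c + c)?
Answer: 15519747376601/2 + 1857305255*sqrt(13) ≈ 7.7666e+12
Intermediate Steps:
o(c) = 5/4 - sqrt(2)*sqrt(c)/4 (o(c) = 5/4 - sqrt(c + c)/4 = 5/4 - sqrt(2)*sqrt(c)/4)
M(x, U) = U + x
(-4657560 + 553018)*(-1891687 + (M(30, -32) + o(26)*905)) = (-4657560 + 553018)*(-1891687 + ((-32 + 30) + (5/4 - sqrt(2)*sqrt(26)/4)*905)) = -4104542*(-1891687 + (-2 + (5/4 - sqrt(13)/2)*905)) = -4104542*(-1891687 + (-2 + (4525/4 - 905*sqrt(13)/2))) = -4104542*(-1891687 + (4517/4 - 905*sqrt(13)/2)) = -4104542*(-7562231/4 - 905*sqrt(13)/2) = 15519747376601/2 + 1857305255*sqrt(13)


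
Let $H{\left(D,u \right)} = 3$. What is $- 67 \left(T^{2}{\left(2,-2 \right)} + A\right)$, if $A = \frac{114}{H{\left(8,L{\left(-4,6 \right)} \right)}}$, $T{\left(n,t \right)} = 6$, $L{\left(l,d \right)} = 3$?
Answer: $-4958$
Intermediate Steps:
$A = 38$ ($A = \frac{114}{3} = 114 \cdot \frac{1}{3} = 38$)
$- 67 \left(T^{2}{\left(2,-2 \right)} + A\right) = - 67 \left(6^{2} + 38\right) = - 67 \left(36 + 38\right) = - 67 \cdot 74 = \left(-1\right) 4958 = -4958$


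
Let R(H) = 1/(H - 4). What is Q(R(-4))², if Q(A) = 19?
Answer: 361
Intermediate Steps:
R(H) = 1/(-4 + H)
Q(R(-4))² = 19² = 361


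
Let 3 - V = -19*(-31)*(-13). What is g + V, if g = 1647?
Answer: 9307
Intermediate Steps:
V = 7660 (V = 3 - (-19*(-31))*(-13) = 3 - 589*(-13) = 3 - 1*(-7657) = 3 + 7657 = 7660)
g + V = 1647 + 7660 = 9307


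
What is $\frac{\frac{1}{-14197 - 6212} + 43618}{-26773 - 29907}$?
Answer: $- \frac{890199761}{1156782120} \approx -0.76955$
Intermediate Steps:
$\frac{\frac{1}{-14197 - 6212} + 43618}{-26773 - 29907} = \frac{\frac{1}{-20409} + 43618}{-56680} = \left(- \frac{1}{20409} + 43618\right) \left(- \frac{1}{56680}\right) = \frac{890199761}{20409} \left(- \frac{1}{56680}\right) = - \frac{890199761}{1156782120}$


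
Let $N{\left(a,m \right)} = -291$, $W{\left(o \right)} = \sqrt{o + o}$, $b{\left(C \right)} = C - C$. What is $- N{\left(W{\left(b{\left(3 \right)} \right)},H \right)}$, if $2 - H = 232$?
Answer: $291$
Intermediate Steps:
$b{\left(C \right)} = 0$
$H = -230$ ($H = 2 - 232 = -230$)
$W{\left(o \right)} = \sqrt{2} \sqrt{o}$ ($W{\left(o \right)} = \sqrt{2 o} = \sqrt{2} \sqrt{o}$)
$- N{\left(W{\left(b{\left(3 \right)} \right)},H \right)} = \left(-1\right) \left(-291\right) = 291$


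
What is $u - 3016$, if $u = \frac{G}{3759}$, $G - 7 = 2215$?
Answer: $- \frac{11334922}{3759} \approx -3015.4$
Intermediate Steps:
$G = 2222$ ($G = 7 + 2215 = 2222$)
$u = \frac{2222}{3759} \approx 0.59111$
$u - 3016 = \frac{2222}{3759} - 3016 = - \frac{11334922}{3759}$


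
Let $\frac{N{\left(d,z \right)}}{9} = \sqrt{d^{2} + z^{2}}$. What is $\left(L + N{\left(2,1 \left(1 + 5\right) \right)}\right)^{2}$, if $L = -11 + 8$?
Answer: $3249 - 108 \sqrt{10} \approx 2907.5$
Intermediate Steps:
$L = -3$
$N{\left(d,z \right)} = 9 \sqrt{d^{2} + z^{2}}$
$\left(L + N{\left(2,1 \left(1 + 5\right) \right)}\right)^{2} = \left(-3 + 9 \sqrt{2^{2} + \left(1 \left(1 + 5\right)\right)^{2}}\right)^{2} = \left(-3 + 9 \sqrt{4 + \left(1 \cdot 6\right)^{2}}\right)^{2} = \left(-3 + 9 \sqrt{4 + 6^{2}}\right)^{2} = \left(-3 + 9 \sqrt{4 + 36}\right)^{2} = \left(-3 + 9 \sqrt{40}\right)^{2} = \left(-3 + 9 \cdot 2 \sqrt{10}\right)^{2} = \left(-3 + 18 \sqrt{10}\right)^{2}$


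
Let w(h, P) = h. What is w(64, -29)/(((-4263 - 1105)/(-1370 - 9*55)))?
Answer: 14920/671 ≈ 22.235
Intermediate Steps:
w(64, -29)/(((-4263 - 1105)/(-1370 - 9*55))) = 64/(((-4263 - 1105)/(-1370 - 9*55))) = 64/((-5368/(-1370 - 495))) = 64/((-5368/(-1865))) = 64/((-5368*(-1/1865))) = 64/(5368/1865) = 64*(1865/5368) = 14920/671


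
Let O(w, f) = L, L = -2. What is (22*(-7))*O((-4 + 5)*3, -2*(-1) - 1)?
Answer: 308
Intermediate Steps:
O(w, f) = -2
(22*(-7))*O((-4 + 5)*3, -2*(-1) - 1) = (22*(-7))*(-2) = -154*(-2) = 308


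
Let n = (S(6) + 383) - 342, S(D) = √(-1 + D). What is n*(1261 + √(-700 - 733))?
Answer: (41 + √5)*(1261 + I*√1433) ≈ 54521.0 + 1636.7*I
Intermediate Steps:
n = 41 + √5 (n = (√(-1 + 6) + 383) - 342 = (√5 + 383) - 342 = (383 + √5) - 342 = 41 + √5 ≈ 43.236)
n*(1261 + √(-700 - 733)) = (41 + √5)*(1261 + √(-700 - 733)) = (41 + √5)*(1261 + √(-1433)) = (41 + √5)*(1261 + I*√1433)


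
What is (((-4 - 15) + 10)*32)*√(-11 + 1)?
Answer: -288*I*√10 ≈ -910.74*I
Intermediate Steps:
(((-4 - 15) + 10)*32)*√(-11 + 1) = ((-19 + 10)*32)*√(-10) = (-9*32)*(I*√10) = -288*I*√10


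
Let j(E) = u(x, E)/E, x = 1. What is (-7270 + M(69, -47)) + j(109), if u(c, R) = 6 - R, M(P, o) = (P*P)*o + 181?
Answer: -25163407/109 ≈ -2.3086e+5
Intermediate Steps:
M(P, o) = 181 + o*P² (M(P, o) = P²*o + 181 = o*P² + 181 = 181 + o*P²)
j(E) = (6 - E)/E
(-7270 + M(69, -47)) + j(109) = (-7270 + (181 - 47*69²)) + (6 - 1*109)/109 = (-7270 + (181 - 47*4761)) + (6 - 109)/109 = (-7270 + (181 - 223767)) + (1/109)*(-103) = (-7270 - 223586) - 103/109 = -230856 - 103/109 = -25163407/109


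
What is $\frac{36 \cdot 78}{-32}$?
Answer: $- \frac{351}{4} \approx -87.75$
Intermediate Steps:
$\frac{36 \cdot 78}{-32} = 2808 \left(- \frac{1}{32}\right) = - \frac{351}{4}$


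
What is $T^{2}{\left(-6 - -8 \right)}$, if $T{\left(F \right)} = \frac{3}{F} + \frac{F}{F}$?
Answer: $\frac{25}{4} \approx 6.25$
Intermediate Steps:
$T{\left(F \right)} = 1 + \frac{3}{F}$ ($T{\left(F \right)} = \frac{3}{F} + 1 = 1 + \frac{3}{F}$)
$T^{2}{\left(-6 - -8 \right)} = \left(\frac{3 - -2}{-6 - -8}\right)^{2} = \left(\frac{3 + \left(-6 + 8\right)}{-6 + 8}\right)^{2} = \left(\frac{3 + 2}{2}\right)^{2} = \left(\frac{1}{2} \cdot 5\right)^{2} = \left(\frac{5}{2}\right)^{2} = \frac{25}{4}$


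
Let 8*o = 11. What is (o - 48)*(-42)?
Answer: 7833/4 ≈ 1958.3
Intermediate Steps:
o = 11/8 (o = (1/8)*11 = 11/8 ≈ 1.3750)
(o - 48)*(-42) = (11/8 - 48)*(-42) = -373/8*(-42) = 7833/4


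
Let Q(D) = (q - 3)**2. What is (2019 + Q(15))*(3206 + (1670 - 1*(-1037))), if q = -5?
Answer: 12316779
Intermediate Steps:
Q(D) = 64 (Q(D) = (-5 - 3)**2 = (-8)**2 = 64)
(2019 + Q(15))*(3206 + (1670 - 1*(-1037))) = (2019 + 64)*(3206 + (1670 - 1*(-1037))) = 2083*(3206 + (1670 + 1037)) = 2083*(3206 + 2707) = 2083*5913 = 12316779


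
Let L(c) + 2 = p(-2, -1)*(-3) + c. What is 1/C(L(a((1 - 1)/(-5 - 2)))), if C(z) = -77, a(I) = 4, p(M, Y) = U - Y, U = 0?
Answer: -1/77 ≈ -0.012987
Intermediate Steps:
p(M, Y) = -Y (p(M, Y) = 0 - Y = -Y)
L(c) = -5 + c (L(c) = -2 + (-1*(-1)*(-3) + c) = -2 + (1*(-3) + c) = -2 + (-3 + c) = -5 + c)
1/C(L(a((1 - 1)/(-5 - 2)))) = 1/(-77) = -1/77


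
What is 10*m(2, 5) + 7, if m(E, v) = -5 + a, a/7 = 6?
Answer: 377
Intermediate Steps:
a = 42 (a = 7*6 = 42)
m(E, v) = 37 (m(E, v) = -5 + 42 = 37)
10*m(2, 5) + 7 = 10*37 + 7 = 370 + 7 = 377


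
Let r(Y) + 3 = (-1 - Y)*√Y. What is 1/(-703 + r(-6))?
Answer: -353/249293 - 5*I*√6/498586 ≈ -0.001416 - 2.4564e-5*I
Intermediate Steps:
r(Y) = -3 + √Y*(-1 - Y) (r(Y) = -3 + (-1 - Y)*√Y = -3 + √Y*(-1 - Y))
1/(-703 + r(-6)) = 1/(-703 + (-3 - √(-6) - (-6)^(3/2))) = 1/(-703 + (-3 - I*√6 - (-6)*I*√6)) = 1/(-703 + (-3 - I*√6 + 6*I*√6)) = 1/(-703 + (-3 + 5*I*√6)) = 1/(-706 + 5*I*√6)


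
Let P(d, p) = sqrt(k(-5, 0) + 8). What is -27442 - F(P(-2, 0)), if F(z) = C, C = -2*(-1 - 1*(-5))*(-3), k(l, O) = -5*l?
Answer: -27466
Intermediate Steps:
P(d, p) = sqrt(33) (P(d, p) = sqrt(-5*(-5) + 8) = sqrt(25 + 8) = sqrt(33))
C = 24 (C = -2*(-1 + 5)*(-3) = -8*(-3) = -2*(-12) = 24)
F(z) = 24
-27442 - F(P(-2, 0)) = -27442 - 1*24 = -27442 - 24 = -27466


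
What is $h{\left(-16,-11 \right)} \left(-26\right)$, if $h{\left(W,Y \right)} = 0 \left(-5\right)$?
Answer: $0$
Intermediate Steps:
$h{\left(W,Y \right)} = 0$
$h{\left(-16,-11 \right)} \left(-26\right) = 0 \left(-26\right) = 0$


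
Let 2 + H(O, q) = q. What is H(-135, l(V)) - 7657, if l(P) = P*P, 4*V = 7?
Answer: -122495/16 ≈ -7655.9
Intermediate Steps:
V = 7/4 (V = (¼)*7 = 7/4 ≈ 1.7500)
l(P) = P²
H(O, q) = -2 + q
H(-135, l(V)) - 7657 = (-2 + (7/4)²) - 7657 = (-2 + 49/16) - 7657 = 17/16 - 7657 = -122495/16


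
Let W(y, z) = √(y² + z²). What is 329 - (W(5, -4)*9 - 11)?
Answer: 340 - 9*√41 ≈ 282.37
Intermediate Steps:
329 - (W(5, -4)*9 - 11) = 329 - (√(5² + (-4)²)*9 - 11) = 329 - (√(25 + 16)*9 - 11) = 329 - (√41*9 - 11) = 329 - (9*√41 - 11) = 329 - (-11 + 9*√41) = 329 + (11 - 9*√41) = 340 - 9*√41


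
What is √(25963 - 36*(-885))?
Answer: √57823 ≈ 240.46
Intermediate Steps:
√(25963 - 36*(-885)) = √(25963 + 31860) = √57823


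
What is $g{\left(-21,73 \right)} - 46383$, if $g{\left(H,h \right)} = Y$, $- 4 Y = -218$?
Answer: $- \frac{92657}{2} \approx -46329.0$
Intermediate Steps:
$Y = \frac{109}{2}$ ($Y = \left(- \frac{1}{4}\right) \left(-218\right) = \frac{109}{2} \approx 54.5$)
$g{\left(H,h \right)} = \frac{109}{2}$
$g{\left(-21,73 \right)} - 46383 = \frac{109}{2} - 46383 = - \frac{92657}{2}$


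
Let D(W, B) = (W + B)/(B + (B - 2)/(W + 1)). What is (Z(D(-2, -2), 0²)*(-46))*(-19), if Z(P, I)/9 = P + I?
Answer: -15732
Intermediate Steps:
D(W, B) = (B + W)/(B + (-2 + B)/(1 + W))
Z(P, I) = 9*I + 9*P (Z(P, I) = 9*(P + I) = 9*(I + P) = 9*I + 9*P)
(Z(D(-2, -2), 0²)*(-46))*(-19) = ((9*0² + 9*((-2 - 2 + (-2)² - 2*(-2))/(-2 + 2*(-2) - 2*(-2))))*(-46))*(-19) = ((9*0 + 9*((-2 - 2 + 4 + 4)/(-2 - 4 + 4)))*(-46))*(-19) = ((0 + 9*(4/(-2)))*(-46))*(-19) = ((0 + 9*(-½*4))*(-46))*(-19) = ((0 + 9*(-2))*(-46))*(-19) = ((0 - 18)*(-46))*(-19) = -18*(-46)*(-19) = 828*(-19) = -15732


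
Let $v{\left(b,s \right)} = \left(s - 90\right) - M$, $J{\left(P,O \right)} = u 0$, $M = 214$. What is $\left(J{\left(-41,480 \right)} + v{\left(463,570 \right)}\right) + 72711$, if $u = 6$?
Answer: $72977$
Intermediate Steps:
$J{\left(P,O \right)} = 0$ ($J{\left(P,O \right)} = 6 \cdot 0 = 0$)
$v{\left(b,s \right)} = -304 + s$ ($v{\left(b,s \right)} = \left(s - 90\right) - 214 = \left(-90 + s\right) - 214 = -304 + s$)
$\left(J{\left(-41,480 \right)} + v{\left(463,570 \right)}\right) + 72711 = \left(0 + \left(-304 + 570\right)\right) + 72711 = \left(0 + 266\right) + 72711 = 266 + 72711 = 72977$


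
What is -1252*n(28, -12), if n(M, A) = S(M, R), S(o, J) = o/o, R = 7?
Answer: -1252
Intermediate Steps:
S(o, J) = 1
n(M, A) = 1
-1252*n(28, -12) = -1252*1 = -1252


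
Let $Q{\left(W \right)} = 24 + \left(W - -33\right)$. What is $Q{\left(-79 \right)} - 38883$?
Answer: $-38905$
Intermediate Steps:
$Q{\left(W \right)} = 57 + W$ ($Q{\left(W \right)} = 24 + \left(W + 33\right) = 24 + \left(33 + W\right) = 57 + W$)
$Q{\left(-79 \right)} - 38883 = \left(57 - 79\right) - 38883 = -22 - 38883 = -38905$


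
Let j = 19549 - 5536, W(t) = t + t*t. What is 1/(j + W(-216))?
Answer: 1/60453 ≈ 1.6542e-5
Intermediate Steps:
W(t) = t + t**2
j = 14013
1/(j + W(-216)) = 1/(14013 - 216*(1 - 216)) = 1/(14013 - 216*(-215)) = 1/(14013 + 46440) = 1/60453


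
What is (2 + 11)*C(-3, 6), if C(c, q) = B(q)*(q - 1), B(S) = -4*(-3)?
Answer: 780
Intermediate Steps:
B(S) = 12
C(c, q) = -12 + 12*q (C(c, q) = 12*(q - 1) = 12*(-1 + q) = -12 + 12*q)
(2 + 11)*C(-3, 6) = (2 + 11)*(-12 + 12*6) = 13*(-12 + 72) = 13*60 = 780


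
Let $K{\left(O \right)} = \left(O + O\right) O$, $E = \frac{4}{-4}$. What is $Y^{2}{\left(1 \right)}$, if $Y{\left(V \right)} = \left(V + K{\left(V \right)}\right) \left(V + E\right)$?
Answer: $0$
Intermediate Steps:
$E = -1$ ($E = 4 \left(- \frac{1}{4}\right) = -1$)
$K{\left(O \right)} = 2 O^{2}$ ($K{\left(O \right)} = 2 O O = 2 O^{2}$)
$Y{\left(V \right)} = \left(-1 + V\right) \left(V + 2 V^{2}\right)$ ($Y{\left(V \right)} = \left(V + 2 V^{2}\right) \left(V - 1\right) = \left(V + 2 V^{2}\right) \left(-1 + V\right) = \left(-1 + V\right) \left(V + 2 V^{2}\right)$)
$Y^{2}{\left(1 \right)} = \left(1 \left(-1 - 1 + 2 \cdot 1^{2}\right)\right)^{2} = \left(1 \left(-1 - 1 + 2 \cdot 1\right)\right)^{2} = \left(1 \left(-1 - 1 + 2\right)\right)^{2} = \left(1 \cdot 0\right)^{2} = 0^{2} = 0$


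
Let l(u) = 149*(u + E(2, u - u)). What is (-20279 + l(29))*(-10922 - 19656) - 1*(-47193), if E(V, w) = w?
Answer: 488010917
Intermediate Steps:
l(u) = 149*u (l(u) = 149*(u + (u - u)) = 149*(u + 0) = 149*u)
(-20279 + l(29))*(-10922 - 19656) - 1*(-47193) = (-20279 + 149*29)*(-10922 - 19656) - 1*(-47193) = (-20279 + 4321)*(-30578) + 47193 = -15958*(-30578) + 47193 = 487963724 + 47193 = 488010917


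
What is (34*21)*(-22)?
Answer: -15708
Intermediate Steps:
(34*21)*(-22) = 714*(-22) = -15708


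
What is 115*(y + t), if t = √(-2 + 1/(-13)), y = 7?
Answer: 805 + 345*I*√39/13 ≈ 805.0 + 165.73*I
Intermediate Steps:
t = 3*I*√39/13 (t = √(-2 - 1/13) = √(-27/13) = 3*I*√39/13 ≈ 1.4412*I)
115*(y + t) = 115*(7 + 3*I*√39/13) = 805 + 345*I*√39/13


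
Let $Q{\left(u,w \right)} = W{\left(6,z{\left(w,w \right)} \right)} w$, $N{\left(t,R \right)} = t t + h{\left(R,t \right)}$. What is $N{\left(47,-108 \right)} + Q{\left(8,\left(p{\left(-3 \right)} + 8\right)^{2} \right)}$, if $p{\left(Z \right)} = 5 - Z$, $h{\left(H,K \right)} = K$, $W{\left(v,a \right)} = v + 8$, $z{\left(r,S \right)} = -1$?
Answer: $5840$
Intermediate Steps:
$W{\left(v,a \right)} = 8 + v$
$N{\left(t,R \right)} = t + t^{2}$ ($N{\left(t,R \right)} = t t + t = t^{2} + t = t + t^{2}$)
$Q{\left(u,w \right)} = 14 w$ ($Q{\left(u,w \right)} = \left(8 + 6\right) w = 14 w$)
$N{\left(47,-108 \right)} + Q{\left(8,\left(p{\left(-3 \right)} + 8\right)^{2} \right)} = 47 \left(1 + 47\right) + 14 \left(\left(5 - -3\right) + 8\right)^{2} = 47 \cdot 48 + 14 \left(\left(5 + 3\right) + 8\right)^{2} = 2256 + 14 \left(8 + 8\right)^{2} = 2256 + 14 \cdot 16^{2} = 2256 + 14 \cdot 256 = 2256 + 3584 = 5840$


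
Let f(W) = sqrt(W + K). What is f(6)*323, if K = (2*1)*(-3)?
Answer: 0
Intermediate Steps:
K = -6 (K = 2*(-3) = -6)
f(W) = sqrt(-6 + W) (f(W) = sqrt(W - 6) = sqrt(-6 + W))
f(6)*323 = sqrt(-6 + 6)*323 = sqrt(0)*323 = 0*323 = 0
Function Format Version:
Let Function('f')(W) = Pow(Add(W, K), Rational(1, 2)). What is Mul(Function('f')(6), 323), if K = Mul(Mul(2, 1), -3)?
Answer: 0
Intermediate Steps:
K = -6 (K = Mul(2, -3) = -6)
Function('f')(W) = Pow(Add(-6, W), Rational(1, 2)) (Function('f')(W) = Pow(Add(W, -6), Rational(1, 2)) = Pow(Add(-6, W), Rational(1, 2)))
Mul(Function('f')(6), 323) = Mul(Pow(Add(-6, 6), Rational(1, 2)), 323) = Mul(Pow(0, Rational(1, 2)), 323) = Mul(0, 323) = 0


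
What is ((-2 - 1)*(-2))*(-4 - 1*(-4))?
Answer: 0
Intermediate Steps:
((-2 - 1)*(-2))*(-4 - 1*(-4)) = (-3*(-2))*(-4 + 4) = 6*0 = 0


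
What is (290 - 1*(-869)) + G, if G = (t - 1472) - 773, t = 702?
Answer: -384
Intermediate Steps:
G = -1543 (G = (702 - 1472) - 773 = -770 - 773 = -1543)
(290 - 1*(-869)) + G = (290 - 1*(-869)) - 1543 = (290 + 869) - 1543 = 1159 - 1543 = -384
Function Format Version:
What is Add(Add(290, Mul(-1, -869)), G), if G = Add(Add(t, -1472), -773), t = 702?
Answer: -384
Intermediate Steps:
G = -1543 (G = Add(Add(702, -1472), -773) = Add(-770, -773) = -1543)
Add(Add(290, Mul(-1, -869)), G) = Add(Add(290, Mul(-1, -869)), -1543) = Add(Add(290, 869), -1543) = Add(1159, -1543) = -384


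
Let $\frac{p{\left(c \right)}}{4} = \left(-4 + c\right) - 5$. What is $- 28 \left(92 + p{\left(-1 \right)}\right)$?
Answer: $-1456$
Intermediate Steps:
$p{\left(c \right)} = -36 + 4 c$ ($p{\left(c \right)} = 4 \left(\left(-4 + c\right) - 5\right) = 4 \left(-9 + c\right) = -36 + 4 c$)
$- 28 \left(92 + p{\left(-1 \right)}\right) = - 28 \left(92 + \left(-36 + 4 \left(-1\right)\right)\right) = - 28 \left(92 - 40\right) = \left(-28\right) 52 = -1456$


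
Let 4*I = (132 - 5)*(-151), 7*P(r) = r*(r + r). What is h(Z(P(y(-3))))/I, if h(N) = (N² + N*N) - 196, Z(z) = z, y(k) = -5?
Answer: 18416/939673 ≈ 0.019598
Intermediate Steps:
P(r) = 2*r²/7 (P(r) = (r*(r + r))/7 = (r*(2*r))/7 = (2*r²)/7 = 2*r²/7)
h(N) = -196 + 2*N² (h(N) = (N² + N²) - 196 = 2*N² - 196 = -196 + 2*N²)
I = -19177/4 (I = ((132 - 5)*(-151))/4 = (127*(-151))/4 = (¼)*(-19177) = -19177/4 ≈ -4794.3)
h(Z(P(y(-3))))/I = (-196 + 2*((2/7)*(-5)²)²)/(-19177/4) = (-196 + 2*((2/7)*25)²)*(-4/19177) = (-196 + 2*(50/7)²)*(-4/19177) = (-196 + 2*(2500/49))*(-4/19177) = (-196 + 5000/49)*(-4/19177) = -4604/49*(-4/19177) = 18416/939673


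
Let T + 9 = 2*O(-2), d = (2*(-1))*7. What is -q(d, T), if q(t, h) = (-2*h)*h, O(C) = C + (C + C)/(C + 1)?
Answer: 50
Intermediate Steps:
O(C) = C + 2*C/(1 + C) (O(C) = C + (2*C)/(1 + C) = C + 2*C/(1 + C))
d = -14 (d = -2*7 = -14)
T = -5 (T = -9 + 2*(-2*(3 - 2)/(1 - 2)) = -9 + 2*(-2*1/(-1)) = -9 + 2*(-2*(-1)*1) = -9 + 2*2 = -9 + 4 = -5)
q(t, h) = -2*h²
-q(d, T) = -(-2)*(-5)² = -(-2)*25 = -1*(-50) = 50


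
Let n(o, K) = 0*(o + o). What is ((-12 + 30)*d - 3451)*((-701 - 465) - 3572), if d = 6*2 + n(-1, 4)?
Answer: 15327430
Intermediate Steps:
n(o, K) = 0 (n(o, K) = 0*(2*o) = 0)
d = 12 (d = 6*2 + 0 = 12 + 0 = 12)
((-12 + 30)*d - 3451)*((-701 - 465) - 3572) = ((-12 + 30)*12 - 3451)*((-701 - 465) - 3572) = (18*12 - 3451)*(-1166 - 3572) = (216 - 3451)*(-4738) = -3235*(-4738) = 15327430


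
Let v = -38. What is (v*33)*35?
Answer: -43890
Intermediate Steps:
(v*33)*35 = -38*33*35 = -1254*35 = -43890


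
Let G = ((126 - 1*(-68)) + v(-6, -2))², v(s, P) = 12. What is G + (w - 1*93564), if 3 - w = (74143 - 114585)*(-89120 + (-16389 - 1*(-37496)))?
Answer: -2750632871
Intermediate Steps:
w = -2750581743 (w = 3 - (74143 - 114585)*(-89120 + (-16389 - 1*(-37496))) = 3 - (-40442)*(-89120 + (-16389 + 37496)) = 3 - (-40442)*(-89120 + 21107) = 3 - (-40442)*(-68013) = 3 - 1*2750581746 = 3 - 2750581746 = -2750581743)
G = 42436 (G = ((126 - 1*(-68)) + 12)² = ((126 + 68) + 12)² = (194 + 12)² = 206² = 42436)
G + (w - 1*93564) = 42436 + (-2750581743 - 1*93564) = 42436 + (-2750581743 - 93564) = 42436 - 2750675307 = -2750632871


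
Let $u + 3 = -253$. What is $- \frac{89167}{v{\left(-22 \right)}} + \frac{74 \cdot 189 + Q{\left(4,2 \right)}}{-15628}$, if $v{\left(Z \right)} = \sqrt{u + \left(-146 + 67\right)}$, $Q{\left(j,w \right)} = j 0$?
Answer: $- \frac{6993}{7814} + \frac{89167 i \sqrt{335}}{335} \approx -0.89493 + 4871.7 i$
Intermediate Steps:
$u = -256$ ($u = -3 - 253 = -256$)
$Q{\left(j,w \right)} = 0$
$v{\left(Z \right)} = i \sqrt{335}$ ($v{\left(Z \right)} = \sqrt{-256 + \left(-146 + 67\right)} = \sqrt{-256 - 79} = \sqrt{-335} = i \sqrt{335}$)
$- \frac{89167}{v{\left(-22 \right)}} + \frac{74 \cdot 189 + Q{\left(4,2 \right)}}{-15628} = - \frac{89167}{i \sqrt{335}} + \frac{74 \cdot 189 + 0}{-15628} = - 89167 \left(- \frac{i \sqrt{335}}{335}\right) + \left(13986 + 0\right) \left(- \frac{1}{15628}\right) = \frac{89167 i \sqrt{335}}{335} + 13986 \left(- \frac{1}{15628}\right) = \frac{89167 i \sqrt{335}}{335} - \frac{6993}{7814} = - \frac{6993}{7814} + \frac{89167 i \sqrt{335}}{335}$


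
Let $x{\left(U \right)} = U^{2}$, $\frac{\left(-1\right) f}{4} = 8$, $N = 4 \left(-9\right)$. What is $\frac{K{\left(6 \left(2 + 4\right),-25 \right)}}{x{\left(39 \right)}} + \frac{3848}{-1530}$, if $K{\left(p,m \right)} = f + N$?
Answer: $- \frac{110312}{43095} \approx -2.5597$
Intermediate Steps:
$N = -36$
$f = -32$ ($f = \left(-4\right) 8 = -32$)
$K{\left(p,m \right)} = -68$ ($K{\left(p,m \right)} = -32 - 36 = -68$)
$\frac{K{\left(6 \left(2 + 4\right),-25 \right)}}{x{\left(39 \right)}} + \frac{3848}{-1530} = - \frac{68}{39^{2}} + \frac{3848}{-1530} = - \frac{68}{1521} + 3848 \left(- \frac{1}{1530}\right) = \left(-68\right) \frac{1}{1521} - \frac{1924}{765} = - \frac{68}{1521} - \frac{1924}{765} = - \frac{110312}{43095}$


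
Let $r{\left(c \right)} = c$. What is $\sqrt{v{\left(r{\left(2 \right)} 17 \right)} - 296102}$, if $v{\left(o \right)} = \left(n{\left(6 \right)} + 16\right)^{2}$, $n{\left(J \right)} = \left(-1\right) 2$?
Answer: $i \sqrt{295906} \approx 543.97 i$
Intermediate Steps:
$n{\left(J \right)} = -2$
$v{\left(o \right)} = 196$ ($v{\left(o \right)} = \left(-2 + 16\right)^{2} = 14^{2} = 196$)
$\sqrt{v{\left(r{\left(2 \right)} 17 \right)} - 296102} = \sqrt{196 - 296102} = \sqrt{-295906} = i \sqrt{295906}$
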